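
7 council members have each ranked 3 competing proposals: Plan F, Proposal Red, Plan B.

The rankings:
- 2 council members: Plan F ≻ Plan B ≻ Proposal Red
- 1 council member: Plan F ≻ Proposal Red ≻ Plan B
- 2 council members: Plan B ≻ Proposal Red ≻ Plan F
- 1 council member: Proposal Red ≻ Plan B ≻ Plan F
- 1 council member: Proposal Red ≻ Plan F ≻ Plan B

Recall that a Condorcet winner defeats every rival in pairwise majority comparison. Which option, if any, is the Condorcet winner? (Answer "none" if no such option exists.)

Head-to-head results (7 council members):
Plan F vs Proposal Red: Proposal Red, 4–3.
Plan F vs Plan B: Plan F, 4–3.
Proposal Red–Plan B: Plan B 4–3.
No option is unbeaten: Plan F loses to Proposal Red; Proposal Red loses to Plan B; Plan B loses to Plan F. In particular Plan F beats Plan B beats Proposal Red beats Plan F is a majority cycle — no Condorcet winner exists.

none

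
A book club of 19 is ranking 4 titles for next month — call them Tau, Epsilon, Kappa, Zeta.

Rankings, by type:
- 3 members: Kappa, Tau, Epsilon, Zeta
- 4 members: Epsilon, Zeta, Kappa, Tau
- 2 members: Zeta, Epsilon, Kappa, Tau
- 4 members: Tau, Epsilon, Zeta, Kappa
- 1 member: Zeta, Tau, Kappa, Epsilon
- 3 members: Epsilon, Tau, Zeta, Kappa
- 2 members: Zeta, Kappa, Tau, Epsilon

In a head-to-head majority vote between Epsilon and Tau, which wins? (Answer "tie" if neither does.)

Ballots ranking Epsilon above Tau: 4 + 2 + 3 = 9.
Ballots ranking Tau above Epsilon: 19 − 9 = 10.
Tau wins the head-to-head 10–9.

Tau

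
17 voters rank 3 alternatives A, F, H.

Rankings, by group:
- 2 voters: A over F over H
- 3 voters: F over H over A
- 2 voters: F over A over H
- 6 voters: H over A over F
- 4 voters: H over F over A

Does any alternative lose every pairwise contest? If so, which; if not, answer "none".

Pairwise majorities:
A vs F: A is ranked higher on 2+6 = 8 ballots, F on 9. F wins 9–8.
A vs H: A is ranked higher on 2+2 = 4 ballots, H on 13. H wins 13–4.
F vs H: H wins 10–7.
Only A has no wins; A is the Condorcet loser.

A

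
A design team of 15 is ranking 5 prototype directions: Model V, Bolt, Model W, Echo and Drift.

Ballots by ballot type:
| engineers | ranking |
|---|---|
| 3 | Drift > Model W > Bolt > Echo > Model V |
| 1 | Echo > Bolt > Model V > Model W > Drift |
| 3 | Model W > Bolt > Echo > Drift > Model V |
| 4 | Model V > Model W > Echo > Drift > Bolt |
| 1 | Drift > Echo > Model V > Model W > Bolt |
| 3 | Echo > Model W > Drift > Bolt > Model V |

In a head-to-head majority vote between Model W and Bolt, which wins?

Model W

Ballots ranking Model W above Bolt: 3 + 3 + 4 + 1 + 3 = 14.
Ballots ranking Bolt above Model W: 15 − 14 = 1.
Model W wins the head-to-head 14–1.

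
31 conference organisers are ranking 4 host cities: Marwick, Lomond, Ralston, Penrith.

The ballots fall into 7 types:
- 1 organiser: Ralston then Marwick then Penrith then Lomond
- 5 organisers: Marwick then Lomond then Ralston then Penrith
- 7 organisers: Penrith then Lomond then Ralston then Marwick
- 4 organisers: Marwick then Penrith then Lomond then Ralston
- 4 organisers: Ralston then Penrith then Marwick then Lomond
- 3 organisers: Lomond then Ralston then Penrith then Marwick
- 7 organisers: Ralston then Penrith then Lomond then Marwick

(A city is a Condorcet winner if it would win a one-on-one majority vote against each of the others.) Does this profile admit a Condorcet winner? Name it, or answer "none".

none

Pairwise majorities:
Marwick vs Lomond: Lomond wins 17–14.
Marwick–Ralston: Ralston 22–9.
Marwick vs Penrith: Penrith wins 21–10.
Lomond–Ralston: Lomond 19–12.
Lomond vs Penrith: Penrith wins 23–8.
Ralston vs Penrith: Ralston, 20–11.
Each city drops at least one matchup (Marwick loses to Lomond; Lomond loses to Penrith; Ralston loses to Lomond; Penrith loses to Ralston); the cycle Lomond → Ralston → Penrith → Lomond rules out a Condorcet winner.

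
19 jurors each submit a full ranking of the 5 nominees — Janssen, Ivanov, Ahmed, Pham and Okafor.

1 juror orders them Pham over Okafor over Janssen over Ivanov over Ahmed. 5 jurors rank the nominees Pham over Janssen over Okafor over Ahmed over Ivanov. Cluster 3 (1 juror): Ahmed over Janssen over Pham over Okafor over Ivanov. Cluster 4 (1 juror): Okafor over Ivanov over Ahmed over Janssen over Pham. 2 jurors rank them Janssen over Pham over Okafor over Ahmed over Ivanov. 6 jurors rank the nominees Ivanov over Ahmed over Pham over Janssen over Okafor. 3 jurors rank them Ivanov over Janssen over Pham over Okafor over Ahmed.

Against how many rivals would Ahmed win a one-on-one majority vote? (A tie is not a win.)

0

Ahmed against each rival (19 jurors):
Ahmed vs Janssen: Janssen wins 11–8.
Ahmed vs Ivanov: 5+1+2 = 8 for Ahmed, 11 for Ivanov — Ivanov by 11–8.
Ahmed–Pham: Pham 11–8.
Ahmed vs Okafor: Ahmed preferred on 1+6 = 7 ballots; Okafor wins 12–7.
Ahmed beats no one; loses to Janssen, Ivanov, Pham, Okafor — 0 pairwise wins.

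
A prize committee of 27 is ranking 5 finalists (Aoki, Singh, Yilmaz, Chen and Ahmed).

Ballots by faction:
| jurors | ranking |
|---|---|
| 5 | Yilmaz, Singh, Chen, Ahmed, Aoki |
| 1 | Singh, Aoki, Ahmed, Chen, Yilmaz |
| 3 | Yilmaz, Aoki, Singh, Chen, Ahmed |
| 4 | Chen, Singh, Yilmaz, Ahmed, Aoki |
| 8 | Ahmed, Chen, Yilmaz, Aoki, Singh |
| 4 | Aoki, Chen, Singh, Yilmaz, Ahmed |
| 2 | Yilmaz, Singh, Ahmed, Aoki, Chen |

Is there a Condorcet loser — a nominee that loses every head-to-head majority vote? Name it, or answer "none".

Pairwise majorities:
Aoki vs Singh: Aoki is ranked higher on 3+8+4 = 15 ballots, Singh on 12. Aoki wins 15–12.
Aoki vs Yilmaz: 1+4 = 5 for Aoki, 22 for Yilmaz — Yilmaz by 22–5.
Aoki vs Chen: Aoki is ranked higher on 1+3+4+2 = 10 ballots, Chen on 17. Chen wins 17–10.
Aoki–Ahmed: Ahmed 19–8.
Singh vs Yilmaz: 9 to 18, Yilmaz.
Singh vs Chen: Chen wins 16–11.
Singh vs Ahmed: 19 to 8, Singh.
Yilmaz vs Chen: 5+3+2 = 10 for Yilmaz, 17 for Chen — Chen by 17–10.
Yilmaz vs Ahmed: Yilmaz preferred on 5+3+4+4+2 = 18 ballots; Yilmaz wins 18–9.
Chen vs Ahmed: Chen, 16–11.
No nominee is winless: Aoki beats Singh; Singh beats Ahmed; Yilmaz beats Aoki; Chen beats Aoki; Ahmed beats Aoki. There is no Condorcet loser.

none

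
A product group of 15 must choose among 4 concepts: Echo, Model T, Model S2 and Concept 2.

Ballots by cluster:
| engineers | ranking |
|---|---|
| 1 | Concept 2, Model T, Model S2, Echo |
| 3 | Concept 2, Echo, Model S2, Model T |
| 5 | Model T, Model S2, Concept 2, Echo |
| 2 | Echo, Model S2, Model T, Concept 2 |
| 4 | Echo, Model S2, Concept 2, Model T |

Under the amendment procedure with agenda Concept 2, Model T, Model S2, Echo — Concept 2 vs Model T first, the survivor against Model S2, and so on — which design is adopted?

Echo

Round 1: Concept 2 vs Model T — 8–7, Concept 2 advances.
Round 2: Concept 2 vs Model S2 — 4–11, Model S2 advances.
Round 3: Model S2 vs Echo — 6–9, Echo advances.
Echo survives the agenda.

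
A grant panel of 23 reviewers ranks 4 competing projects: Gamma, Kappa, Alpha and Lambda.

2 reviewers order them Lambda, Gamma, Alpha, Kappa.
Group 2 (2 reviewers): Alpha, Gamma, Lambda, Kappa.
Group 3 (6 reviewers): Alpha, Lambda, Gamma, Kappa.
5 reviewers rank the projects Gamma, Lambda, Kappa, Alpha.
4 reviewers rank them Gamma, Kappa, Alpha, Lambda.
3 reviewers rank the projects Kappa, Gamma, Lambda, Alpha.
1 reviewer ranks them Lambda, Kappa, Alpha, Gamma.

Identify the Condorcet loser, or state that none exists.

none

Head-to-head results (23 reviewers):
Gamma vs Kappa: Gamma wins 19–4.
Gamma–Alpha: Gamma 14–9.
Gamma vs Lambda: 2+5+4+3 = 14 for Gamma, 9 for Lambda — Gamma by 14–9.
Kappa vs Alpha: Kappa is ranked higher on 5+4+3+1 = 13 ballots, Alpha on 10. Kappa wins 13–10.
Kappa vs Lambda: Kappa is ranked higher on 4+3 = 7 ballots, Lambda on 16. Lambda wins 16–7.
Alpha vs Lambda: Alpha wins 12–11.
Every project wins at least one matchup (Gamma beats Kappa; Kappa beats Alpha; Alpha beats Lambda; Lambda beats Kappa), so there is no Condorcet loser.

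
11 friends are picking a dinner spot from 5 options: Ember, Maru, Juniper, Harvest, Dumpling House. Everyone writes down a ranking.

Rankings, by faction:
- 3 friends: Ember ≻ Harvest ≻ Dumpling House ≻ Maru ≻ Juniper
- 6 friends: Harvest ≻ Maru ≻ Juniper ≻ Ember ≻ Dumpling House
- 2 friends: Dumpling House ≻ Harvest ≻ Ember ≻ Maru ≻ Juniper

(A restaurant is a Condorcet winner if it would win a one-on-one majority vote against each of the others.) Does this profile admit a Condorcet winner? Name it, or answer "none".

Check each pair by majority over 11 ballots:
Ember vs Maru: Maru wins 6–5.
Ember–Juniper: Juniper 6–5.
Ember–Harvest: Harvest 8–3.
Ember vs Dumpling House: Ember, 9–2.
Maru vs Juniper: Maru wins 11–0.
Maru–Harvest: Harvest 11–0.
Maru vs Dumpling House: Maru wins 6–5.
Juniper vs Harvest: Harvest wins 11–0.
Juniper–Dumpling House: Juniper 6–5.
Harvest–Dumpling House: Harvest 9–2.
Harvest beats each of Ember, Maru, Juniper, Dumpling House — Harvest is the Condorcet winner.

Harvest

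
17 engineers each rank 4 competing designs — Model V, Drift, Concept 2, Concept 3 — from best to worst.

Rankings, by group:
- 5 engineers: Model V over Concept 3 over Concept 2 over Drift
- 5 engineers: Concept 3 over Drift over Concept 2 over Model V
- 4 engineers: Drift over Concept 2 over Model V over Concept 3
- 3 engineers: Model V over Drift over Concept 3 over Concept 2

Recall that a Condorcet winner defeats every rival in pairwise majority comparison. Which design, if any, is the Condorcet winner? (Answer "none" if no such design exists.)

none

Check each pair by majority over 17 ballots:
Model V–Drift: Drift 9–8.
Model V vs Concept 2: Concept 2, 9–8.
Model V vs Concept 3: Model V wins 12–5.
Drift vs Concept 2: Drift wins 12–5.
Drift vs Concept 3: Concept 3 wins 10–7.
Concept 2–Concept 3: Concept 3 13–4.
No design is unbeaten: Model V loses to Drift; Drift loses to Concept 3; Concept 2 loses to Drift; Concept 3 loses to Model V. In particular Model V > Concept 3 > Drift > Model V is a majority cycle — no Condorcet winner exists.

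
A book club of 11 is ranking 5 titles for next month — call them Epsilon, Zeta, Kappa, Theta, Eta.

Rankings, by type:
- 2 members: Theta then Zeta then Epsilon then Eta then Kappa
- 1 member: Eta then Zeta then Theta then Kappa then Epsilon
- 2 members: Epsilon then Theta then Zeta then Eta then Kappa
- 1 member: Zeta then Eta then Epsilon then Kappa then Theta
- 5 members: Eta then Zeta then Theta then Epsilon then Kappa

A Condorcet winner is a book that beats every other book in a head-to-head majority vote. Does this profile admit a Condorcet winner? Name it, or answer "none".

Head-to-head results (11 members):
Epsilon vs Zeta: Zeta, 9–2.
Epsilon–Kappa: Epsilon 10–1.
Epsilon–Theta: Theta 8–3.
Epsilon vs Eta: Eta, 7–4.
Zeta–Kappa: Zeta 11–0.
Zeta vs Theta: Zeta, 7–4.
Zeta vs Eta: Eta, 6–5.
Kappa vs Theta: Theta, 10–1.
Kappa–Eta: Eta 11–0.
Theta vs Eta: Eta wins 7–4.
Only Eta has no losses; Eta is the Condorcet winner.

Eta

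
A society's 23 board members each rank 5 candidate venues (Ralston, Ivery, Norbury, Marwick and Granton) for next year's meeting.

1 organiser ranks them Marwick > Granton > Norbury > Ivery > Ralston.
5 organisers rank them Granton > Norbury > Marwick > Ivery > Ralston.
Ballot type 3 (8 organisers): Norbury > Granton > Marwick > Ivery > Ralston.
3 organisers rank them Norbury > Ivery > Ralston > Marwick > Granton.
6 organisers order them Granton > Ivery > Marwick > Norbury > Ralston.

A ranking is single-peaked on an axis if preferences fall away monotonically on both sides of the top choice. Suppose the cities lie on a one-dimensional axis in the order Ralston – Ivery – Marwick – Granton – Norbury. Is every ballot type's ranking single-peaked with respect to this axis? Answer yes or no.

no

Axis positions: Ralston=1, Ivery=2, Marwick=3, Granton=4, Norbury=5.
Ballot type 1 (peak Marwick at position 3): ranking walks positions 3-4-5-2-1, expanding outward from the peak — single-peaked.
Ballot type 2 (peak Granton at position 4): ranking walks positions 4-5-3-2-1, expanding outward from the peak — single-peaked.
Ballot type 3 (peak Norbury at position 5): ranking walks positions 5-4-3-2-1, expanding outward from the peak — single-peaked.
Ballot type 4: ranking walks positions 5-2-1-3-4; Ivery is ranked above Granton even though Granton lies between Ivery and the peak Norbury on the axis — preferences dip and rise again. Not single-peaked.
Ballot type 5: ranking walks positions 4-2-3-5-1; Ivery is ranked above Marwick even though Marwick lies between Ivery and the peak Granton on the axis — preferences dip and rise again. Not single-peaked.
Ballot type 4 violates single-peakedness, so the profile is not single-peaked on this axis.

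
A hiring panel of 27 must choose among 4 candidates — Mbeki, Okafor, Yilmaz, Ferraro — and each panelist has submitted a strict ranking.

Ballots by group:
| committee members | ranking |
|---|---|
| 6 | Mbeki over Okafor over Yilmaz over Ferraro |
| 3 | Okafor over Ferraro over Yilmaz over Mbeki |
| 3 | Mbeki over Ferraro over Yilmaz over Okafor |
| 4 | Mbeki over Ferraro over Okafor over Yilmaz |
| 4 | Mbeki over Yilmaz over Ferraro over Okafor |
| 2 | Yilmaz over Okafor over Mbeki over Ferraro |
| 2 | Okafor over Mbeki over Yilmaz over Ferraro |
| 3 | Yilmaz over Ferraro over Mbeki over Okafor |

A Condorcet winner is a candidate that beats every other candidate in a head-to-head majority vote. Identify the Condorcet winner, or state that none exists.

Mbeki

Head-to-head results (27 committee members):
Mbeki vs Okafor: Mbeki is ranked higher on 6+3+4+4+3 = 20 ballots, Okafor on 7. Mbeki wins 20–7.
Mbeki vs Yilmaz: Mbeki preferred on 6+3+4+4+2 = 19 ballots; Mbeki wins 19–8.
Mbeki vs Ferraro: Mbeki preferred on 6+3+4+4+2+2 = 21 ballots; Mbeki wins 21–6.
Okafor vs Yilmaz: Okafor is ranked higher on 6+3+4+2 = 15 ballots, Yilmaz on 12. Okafor wins 15–12.
Okafor vs Ferraro: Okafor preferred on 6+3+2+2 = 13 ballots; Ferraro wins 14–13.
Yilmaz vs Ferraro: Yilmaz preferred on 6+4+2+2+3 = 17 ballots; Yilmaz wins 17–10.
Only Mbeki has no losses; Mbeki is the Condorcet winner.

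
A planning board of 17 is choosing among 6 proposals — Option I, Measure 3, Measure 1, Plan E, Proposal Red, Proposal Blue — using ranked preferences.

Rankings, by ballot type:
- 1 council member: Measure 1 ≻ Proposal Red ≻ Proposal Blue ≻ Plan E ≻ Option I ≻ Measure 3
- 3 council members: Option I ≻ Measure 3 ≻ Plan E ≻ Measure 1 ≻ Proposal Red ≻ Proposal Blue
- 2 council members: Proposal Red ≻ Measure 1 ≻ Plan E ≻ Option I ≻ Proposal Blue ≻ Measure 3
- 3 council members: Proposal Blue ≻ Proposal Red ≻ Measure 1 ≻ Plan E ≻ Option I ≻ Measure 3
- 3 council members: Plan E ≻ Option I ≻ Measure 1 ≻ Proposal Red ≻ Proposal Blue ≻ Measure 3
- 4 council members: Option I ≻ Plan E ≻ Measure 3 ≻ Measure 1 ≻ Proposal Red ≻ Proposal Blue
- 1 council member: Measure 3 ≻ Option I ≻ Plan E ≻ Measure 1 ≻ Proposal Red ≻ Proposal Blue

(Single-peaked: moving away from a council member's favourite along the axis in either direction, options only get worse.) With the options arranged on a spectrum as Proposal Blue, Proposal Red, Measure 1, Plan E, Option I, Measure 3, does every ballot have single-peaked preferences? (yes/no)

yes

Axis positions: Proposal Blue=1, Proposal Red=2, Measure 1=3, Plan E=4, Option I=5, Measure 3=6.
Ballot type 1 (peak Measure 1 at position 3): ranking walks positions 3-2-1-4-5-6, expanding outward from the peak — single-peaked.
Ballot type 2 (peak Option I at position 5): ranking walks positions 5-6-4-3-2-1, expanding outward from the peak — single-peaked.
Ballot type 3 (peak Proposal Red at position 2): ranking walks positions 2-3-4-5-1-6, expanding outward from the peak — single-peaked.
Ballot type 4 (peak Proposal Blue at position 1): ranking walks positions 1-2-3-4-5-6, expanding outward from the peak — single-peaked.
Ballot type 5 (peak Plan E at position 4): ranking walks positions 4-5-3-2-1-6, expanding outward from the peak — single-peaked.
Ballot type 6 (peak Option I at position 5): ranking walks positions 5-4-6-3-2-1, expanding outward from the peak — single-peaked.
Ballot type 7 (peak Measure 3 at position 6): ranking walks positions 6-5-4-3-2-1, expanding outward from the peak — single-peaked.
Every ranking is single-peaked on this axis.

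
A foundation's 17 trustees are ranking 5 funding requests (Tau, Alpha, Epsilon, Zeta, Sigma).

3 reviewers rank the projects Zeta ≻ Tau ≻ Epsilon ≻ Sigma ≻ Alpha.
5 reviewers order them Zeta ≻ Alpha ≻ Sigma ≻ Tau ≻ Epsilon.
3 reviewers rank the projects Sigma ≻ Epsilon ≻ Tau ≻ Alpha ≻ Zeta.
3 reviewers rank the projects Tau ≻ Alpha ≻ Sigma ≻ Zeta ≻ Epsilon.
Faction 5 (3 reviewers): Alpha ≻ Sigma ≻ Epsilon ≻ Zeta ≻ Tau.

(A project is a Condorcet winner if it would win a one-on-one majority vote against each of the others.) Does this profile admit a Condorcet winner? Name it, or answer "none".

none

Check each pair by majority over 17 ballots:
Tau vs Alpha: Tau is ranked higher on 3+3+3 = 9 ballots, Alpha on 8. Tau wins 9–8.
Tau vs Epsilon: 3+5+3 = 11 for Tau, 6 for Epsilon — Tau by 11–6.
Tau vs Zeta: Tau preferred on 3+3 = 6 ballots; Zeta wins 11–6.
Tau vs Sigma: 6 to 11, Sigma.
Alpha vs Epsilon: 5+3+3 = 11 for Alpha, 6 for Epsilon — Alpha by 11–6.
Alpha vs Zeta: 3+3+3 = 9 for Alpha, 8 for Zeta — Alpha by 9–8.
Alpha vs Sigma: Alpha preferred on 5+3+3 = 11 ballots; Alpha wins 11–6.
Epsilon vs Zeta: Epsilon preferred on 3+3 = 6 ballots; Zeta wins 11–6.
Epsilon vs Sigma: 3 to 14, Sigma.
Zeta vs Sigma: 8 to 9, Sigma.
Every project loses at least once (Tau loses to Zeta; Alpha loses to Tau; Epsilon loses to Tau; Zeta loses to Alpha; Sigma loses to Alpha). The majority relation contains the cycle Tau → Alpha → Zeta → Tau, so there is no Condorcet winner.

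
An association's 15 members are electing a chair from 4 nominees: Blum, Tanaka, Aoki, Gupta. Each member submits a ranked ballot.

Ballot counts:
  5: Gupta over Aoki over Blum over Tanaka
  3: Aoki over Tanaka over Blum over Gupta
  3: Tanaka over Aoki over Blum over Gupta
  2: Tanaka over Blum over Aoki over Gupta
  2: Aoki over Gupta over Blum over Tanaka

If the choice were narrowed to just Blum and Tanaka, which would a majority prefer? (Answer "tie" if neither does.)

Tanaka

Ballots ranking Blum above Tanaka: 5 + 2 = 7.
Ballots ranking Tanaka above Blum: 15 − 7 = 8.
Tanaka wins the head-to-head 8–7.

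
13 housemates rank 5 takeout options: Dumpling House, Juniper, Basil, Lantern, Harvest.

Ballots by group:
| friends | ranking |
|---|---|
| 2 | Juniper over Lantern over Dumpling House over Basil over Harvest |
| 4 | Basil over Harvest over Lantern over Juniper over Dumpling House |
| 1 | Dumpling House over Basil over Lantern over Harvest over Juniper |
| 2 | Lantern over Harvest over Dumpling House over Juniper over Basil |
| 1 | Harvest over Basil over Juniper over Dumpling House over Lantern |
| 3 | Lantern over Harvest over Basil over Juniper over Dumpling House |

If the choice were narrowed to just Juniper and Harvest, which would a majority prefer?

Harvest

Ballots ranking Juniper above Harvest: 2.
Ballots ranking Harvest above Juniper: 13 − 2 = 11.
Harvest wins the head-to-head 11–2.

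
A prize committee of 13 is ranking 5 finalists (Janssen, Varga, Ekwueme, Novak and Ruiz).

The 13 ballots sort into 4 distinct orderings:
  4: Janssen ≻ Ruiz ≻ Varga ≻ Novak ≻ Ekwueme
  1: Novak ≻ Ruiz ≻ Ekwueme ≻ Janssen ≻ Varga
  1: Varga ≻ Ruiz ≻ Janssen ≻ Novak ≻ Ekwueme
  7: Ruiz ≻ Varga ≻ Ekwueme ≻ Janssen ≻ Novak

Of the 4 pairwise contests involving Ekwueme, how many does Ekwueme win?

2

Ekwueme against each rival (13 jurors):
Ekwueme vs Janssen: Ekwueme is ranked higher on 1+7 = 8 ballots, Janssen on 5. Ekwueme wins 8–5.
Ekwueme–Varga: Varga 12–1.
Ekwueme vs Novak: Ekwueme, 7–6.
Ekwueme vs Ruiz: Ruiz, 13–0.
Ekwueme beats Janssen, Novak; loses to Varga, Ruiz — 2 pairwise wins.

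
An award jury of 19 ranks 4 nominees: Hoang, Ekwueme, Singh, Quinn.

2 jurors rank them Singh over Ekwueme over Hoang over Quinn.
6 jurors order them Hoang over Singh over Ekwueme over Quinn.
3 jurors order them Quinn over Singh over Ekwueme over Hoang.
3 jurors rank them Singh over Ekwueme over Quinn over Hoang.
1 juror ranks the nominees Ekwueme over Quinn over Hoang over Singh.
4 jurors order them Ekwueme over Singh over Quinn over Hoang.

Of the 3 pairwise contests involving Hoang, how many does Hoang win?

Hoang against each rival (19 jurors):
Hoang–Ekwueme: Ekwueme 13–6.
Hoang–Singh: Singh 12–7.
Hoang vs Quinn: 2+6 = 8 for Hoang, 11 for Quinn — Quinn by 11–8.
Hoang beats no one; loses to Ekwueme, Singh, Quinn — 0 pairwise wins.

0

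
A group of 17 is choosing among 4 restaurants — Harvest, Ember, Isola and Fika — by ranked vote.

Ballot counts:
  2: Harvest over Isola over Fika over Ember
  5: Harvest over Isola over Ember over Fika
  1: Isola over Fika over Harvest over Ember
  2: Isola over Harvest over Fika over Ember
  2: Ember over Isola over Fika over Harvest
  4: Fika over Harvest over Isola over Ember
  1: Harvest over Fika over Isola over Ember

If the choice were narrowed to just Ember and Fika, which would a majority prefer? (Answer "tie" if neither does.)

Fika

Ballots ranking Ember above Fika: 5 + 2 = 7.
Ballots ranking Fika above Ember: 17 − 7 = 10.
Fika wins the head-to-head 10–7.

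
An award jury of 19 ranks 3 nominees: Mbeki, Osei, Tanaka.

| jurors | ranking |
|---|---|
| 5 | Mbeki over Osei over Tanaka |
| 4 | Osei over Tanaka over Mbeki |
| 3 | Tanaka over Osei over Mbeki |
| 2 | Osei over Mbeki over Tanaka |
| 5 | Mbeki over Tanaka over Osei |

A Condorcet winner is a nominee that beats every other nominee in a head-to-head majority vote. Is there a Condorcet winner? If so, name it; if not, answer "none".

Mbeki

Check each pair by majority over 19 ballots:
Mbeki–Osei: Mbeki 10–9.
Mbeki–Tanaka: Mbeki 12–7.
Osei–Tanaka: Osei 11–8.
Mbeki beats each of Osei, Tanaka — Mbeki is the Condorcet winner.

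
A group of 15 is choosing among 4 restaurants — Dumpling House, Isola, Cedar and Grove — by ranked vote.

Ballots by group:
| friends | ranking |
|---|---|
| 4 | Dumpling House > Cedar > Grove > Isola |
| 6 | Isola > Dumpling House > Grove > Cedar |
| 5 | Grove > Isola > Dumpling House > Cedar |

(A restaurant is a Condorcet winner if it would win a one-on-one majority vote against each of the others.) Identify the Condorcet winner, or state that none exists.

none

Pairwise majorities:
Dumpling House–Isola: Isola 11–4.
Dumpling House–Cedar: Dumpling House 15–0.
Dumpling House vs Grove: Dumpling House preferred on 4+6 = 10 ballots; Dumpling House wins 10–5.
Isola vs Cedar: Isola is ranked higher on 6+5 = 11 ballots, Cedar on 4. Isola wins 11–4.
Isola vs Grove: Grove wins 9–6.
Cedar–Grove: Grove 11–4.
Every restaurant loses at least once (Dumpling House loses to Isola; Isola loses to Grove; Cedar loses to Dumpling House; Grove loses to Dumpling House). The majority relation contains the cycle Dumpling House beats Grove beats Isola beats Dumpling House, so there is no Condorcet winner.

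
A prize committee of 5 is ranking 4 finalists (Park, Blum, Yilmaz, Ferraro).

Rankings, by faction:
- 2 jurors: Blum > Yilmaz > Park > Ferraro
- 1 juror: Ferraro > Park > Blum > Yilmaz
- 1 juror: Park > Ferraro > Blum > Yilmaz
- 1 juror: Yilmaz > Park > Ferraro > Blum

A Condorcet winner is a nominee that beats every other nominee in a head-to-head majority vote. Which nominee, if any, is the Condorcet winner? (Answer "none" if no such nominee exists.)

Head-to-head results (5 jurors):
Park–Blum: Park 3–2.
Park vs Yilmaz: 2 to 3, Yilmaz.
Park vs Ferraro: Park wins 4–1.
Blum vs Yilmaz: Blum preferred on 2+1+1 = 4 ballots; Blum wins 4–1.
Blum vs Ferraro: 2 to 3, Ferraro.
Yilmaz vs Ferraro: Yilmaz wins 3–2.
Every nominee loses at least once (Park loses to Yilmaz; Blum loses to Park; Yilmaz loses to Blum; Ferraro loses to Park). The majority relation contains the cycle Park > Blum > Yilmaz > Park, so there is no Condorcet winner.

none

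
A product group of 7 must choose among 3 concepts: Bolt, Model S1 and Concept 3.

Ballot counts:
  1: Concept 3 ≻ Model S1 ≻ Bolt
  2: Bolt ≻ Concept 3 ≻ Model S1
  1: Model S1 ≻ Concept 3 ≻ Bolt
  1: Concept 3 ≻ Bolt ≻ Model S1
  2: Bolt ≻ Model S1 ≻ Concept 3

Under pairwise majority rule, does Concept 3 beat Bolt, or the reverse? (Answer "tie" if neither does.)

Bolt

Ballots ranking Concept 3 above Bolt: 1 + 1 + 1 = 3.
Ballots ranking Bolt above Concept 3: 7 − 3 = 4.
Bolt wins the head-to-head 4–3.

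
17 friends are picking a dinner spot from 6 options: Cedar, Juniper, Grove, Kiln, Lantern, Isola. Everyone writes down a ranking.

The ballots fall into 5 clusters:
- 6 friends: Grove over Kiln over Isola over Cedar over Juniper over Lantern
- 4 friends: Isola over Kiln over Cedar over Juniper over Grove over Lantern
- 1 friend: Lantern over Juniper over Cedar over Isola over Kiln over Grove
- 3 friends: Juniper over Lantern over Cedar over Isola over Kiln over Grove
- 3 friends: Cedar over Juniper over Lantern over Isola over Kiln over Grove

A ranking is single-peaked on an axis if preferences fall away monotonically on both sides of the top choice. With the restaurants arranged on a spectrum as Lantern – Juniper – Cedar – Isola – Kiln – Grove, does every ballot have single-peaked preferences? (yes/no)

Axis positions: Lantern=1, Juniper=2, Cedar=3, Isola=4, Kiln=5, Grove=6.
Cluster 1 (peak Grove at position 6): ranking walks positions 6-5-4-3-2-1, expanding outward from the peak — single-peaked.
Cluster 2 (peak Isola at position 4): ranking walks positions 4-5-3-2-6-1, expanding outward from the peak — single-peaked.
Cluster 3 (peak Lantern at position 1): ranking walks positions 1-2-3-4-5-6, expanding outward from the peak — single-peaked.
Cluster 4 (peak Juniper at position 2): ranking walks positions 2-1-3-4-5-6, expanding outward from the peak — single-peaked.
Cluster 5 (peak Cedar at position 3): ranking walks positions 3-2-1-4-5-6, expanding outward from the peak — single-peaked.
Every ranking is single-peaked on this axis.

yes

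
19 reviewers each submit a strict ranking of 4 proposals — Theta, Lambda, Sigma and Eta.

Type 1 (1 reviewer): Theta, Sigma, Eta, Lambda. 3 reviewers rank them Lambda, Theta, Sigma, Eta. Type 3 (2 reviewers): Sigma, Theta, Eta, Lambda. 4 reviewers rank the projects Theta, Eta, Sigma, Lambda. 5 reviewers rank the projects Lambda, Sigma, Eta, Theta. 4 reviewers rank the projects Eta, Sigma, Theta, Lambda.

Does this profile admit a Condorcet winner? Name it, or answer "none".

Pairwise majorities:
Theta vs Lambda: Theta is ranked higher on 1+2+4+4 = 11 ballots, Lambda on 8. Theta wins 11–8.
Theta vs Sigma: Theta is ranked higher on 1+3+4 = 8 ballots, Sigma on 11. Sigma wins 11–8.
Theta vs Eta: Theta preferred on 1+3+2+4 = 10 ballots; Theta wins 10–9.
Lambda vs Sigma: Lambda is ranked higher on 3+5 = 8 ballots, Sigma on 11. Sigma wins 11–8.
Lambda vs Eta: Lambda is ranked higher on 3+5 = 8 ballots, Eta on 11. Eta wins 11–8.
Sigma vs Eta: Sigma preferred on 1+3+2+5 = 11 ballots; Sigma wins 11–8.
Only Sigma has no losses; Sigma is the Condorcet winner.

Sigma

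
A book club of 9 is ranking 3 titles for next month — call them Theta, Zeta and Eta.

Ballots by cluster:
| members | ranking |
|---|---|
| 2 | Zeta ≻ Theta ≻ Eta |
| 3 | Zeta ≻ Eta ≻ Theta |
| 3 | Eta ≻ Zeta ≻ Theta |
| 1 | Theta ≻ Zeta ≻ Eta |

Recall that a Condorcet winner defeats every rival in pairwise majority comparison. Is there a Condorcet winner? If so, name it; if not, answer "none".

Zeta

Check each pair by majority over 9 ballots:
Theta–Zeta: Zeta 8–1.
Theta–Eta: Eta 6–3.
Zeta–Eta: Zeta 6–3.
Zeta defeats every rival head-to-head and is the Condorcet winner.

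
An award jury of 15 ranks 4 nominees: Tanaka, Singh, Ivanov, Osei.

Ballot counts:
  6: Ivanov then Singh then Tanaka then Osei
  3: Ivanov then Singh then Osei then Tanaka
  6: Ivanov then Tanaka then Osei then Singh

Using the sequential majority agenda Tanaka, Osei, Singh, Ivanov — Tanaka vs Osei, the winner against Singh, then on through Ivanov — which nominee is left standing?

Round 1: Tanaka vs Osei — 12–3, Tanaka advances.
Round 2: Tanaka vs Singh — 6–9, Singh advances.
Round 3: Singh vs Ivanov — 0–15, Ivanov advances.
The agenda winner is Ivanov.

Ivanov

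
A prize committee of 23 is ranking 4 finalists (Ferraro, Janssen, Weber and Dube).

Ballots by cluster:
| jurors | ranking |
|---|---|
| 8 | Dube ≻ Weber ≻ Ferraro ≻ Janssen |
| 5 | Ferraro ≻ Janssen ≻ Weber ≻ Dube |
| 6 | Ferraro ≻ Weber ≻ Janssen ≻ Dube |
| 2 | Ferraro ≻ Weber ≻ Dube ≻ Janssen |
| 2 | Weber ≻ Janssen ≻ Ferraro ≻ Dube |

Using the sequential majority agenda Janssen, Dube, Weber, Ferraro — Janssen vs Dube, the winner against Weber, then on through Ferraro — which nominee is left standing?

Round 1: Janssen vs Dube — 13–10, Janssen advances.
Round 2: Janssen vs Weber — 5–18, Weber advances.
Round 3: Weber vs Ferraro — 10–13, Ferraro advances.
Ferraro survives the agenda.

Ferraro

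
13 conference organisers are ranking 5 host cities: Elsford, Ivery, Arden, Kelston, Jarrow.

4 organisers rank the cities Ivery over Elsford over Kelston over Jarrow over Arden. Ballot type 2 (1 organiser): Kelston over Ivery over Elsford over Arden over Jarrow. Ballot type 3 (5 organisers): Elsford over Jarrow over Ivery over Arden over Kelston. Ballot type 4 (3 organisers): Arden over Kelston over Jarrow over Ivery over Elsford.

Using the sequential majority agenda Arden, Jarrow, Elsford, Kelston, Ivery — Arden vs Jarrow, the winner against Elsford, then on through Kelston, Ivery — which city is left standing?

Round 1: Arden vs Jarrow — 4–9, Jarrow advances.
Round 2: Jarrow vs Elsford — 3–10, Elsford advances.
Round 3: Elsford vs Kelston — 9–4, Elsford advances.
Round 4: Elsford vs Ivery — 5–8, Ivery advances.
The agenda winner is Ivery.

Ivery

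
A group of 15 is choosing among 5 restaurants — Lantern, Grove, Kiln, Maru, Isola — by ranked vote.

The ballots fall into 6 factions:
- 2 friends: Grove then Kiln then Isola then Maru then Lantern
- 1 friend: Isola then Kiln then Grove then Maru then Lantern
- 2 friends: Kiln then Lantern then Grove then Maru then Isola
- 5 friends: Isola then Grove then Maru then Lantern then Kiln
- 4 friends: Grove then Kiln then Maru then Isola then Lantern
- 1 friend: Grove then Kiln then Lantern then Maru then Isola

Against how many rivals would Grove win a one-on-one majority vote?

4

Grove against each rival (15 friends):
Grove–Lantern: Grove 13–2.
Grove vs Kiln: Grove is ranked higher on 2+5+4+1 = 12 ballots, Kiln on 3. Grove wins 12–3.
Grove vs Maru: Grove wins 15–0.
Grove vs Isola: Grove, 9–6.
Grove beats Lantern, Kiln, Maru, Isola — 4 pairwise wins.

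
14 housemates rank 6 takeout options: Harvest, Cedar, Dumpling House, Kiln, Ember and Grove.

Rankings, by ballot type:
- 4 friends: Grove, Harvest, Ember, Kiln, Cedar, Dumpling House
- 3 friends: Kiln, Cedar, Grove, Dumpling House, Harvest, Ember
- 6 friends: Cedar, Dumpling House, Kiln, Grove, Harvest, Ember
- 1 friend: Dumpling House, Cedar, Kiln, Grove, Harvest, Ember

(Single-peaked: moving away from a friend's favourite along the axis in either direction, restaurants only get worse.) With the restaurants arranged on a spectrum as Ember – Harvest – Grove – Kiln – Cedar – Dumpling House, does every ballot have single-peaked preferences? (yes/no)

yes

Axis positions: Ember=1, Harvest=2, Grove=3, Kiln=4, Cedar=5, Dumpling House=6.
Ballot type 1 (peak Grove at position 3): ranking walks positions 3-2-1-4-5-6, expanding outward from the peak — single-peaked.
Ballot type 2 (peak Kiln at position 4): ranking walks positions 4-5-3-6-2-1, expanding outward from the peak — single-peaked.
Ballot type 3 (peak Cedar at position 5): ranking walks positions 5-6-4-3-2-1, expanding outward from the peak — single-peaked.
Ballot type 4 (peak Dumpling House at position 6): ranking walks positions 6-5-4-3-2-1, expanding outward from the peak — single-peaked.
Every ranking is single-peaked on this axis.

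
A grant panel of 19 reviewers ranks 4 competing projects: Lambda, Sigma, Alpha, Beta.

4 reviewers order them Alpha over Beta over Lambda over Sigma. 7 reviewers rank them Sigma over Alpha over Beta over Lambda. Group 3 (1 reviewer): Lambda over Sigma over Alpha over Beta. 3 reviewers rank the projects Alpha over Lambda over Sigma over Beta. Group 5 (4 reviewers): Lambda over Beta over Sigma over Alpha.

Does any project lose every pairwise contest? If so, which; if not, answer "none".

none

Head-to-head results (19 reviewers):
Lambda vs Sigma: Lambda is ranked higher on 4+1+3+4 = 12 ballots, Sigma on 7. Lambda wins 12–7.
Lambda vs Alpha: Lambda is ranked higher on 1+4 = 5 ballots, Alpha on 14. Alpha wins 14–5.
Lambda vs Beta: Beta wins 11–8.
Sigma vs Alpha: Sigma, 12–7.
Sigma vs Beta: Sigma is ranked higher on 7+1+3 = 11 ballots, Beta on 8. Sigma wins 11–8.
Alpha vs Beta: Alpha is ranked higher on 4+7+1+3 = 15 ballots, Beta on 4. Alpha wins 15–4.
Each project has at least one pairwise win (Lambda beats Sigma; Sigma beats Alpha; Alpha beats Lambda; Beta beats Lambda) — no Condorcet loser.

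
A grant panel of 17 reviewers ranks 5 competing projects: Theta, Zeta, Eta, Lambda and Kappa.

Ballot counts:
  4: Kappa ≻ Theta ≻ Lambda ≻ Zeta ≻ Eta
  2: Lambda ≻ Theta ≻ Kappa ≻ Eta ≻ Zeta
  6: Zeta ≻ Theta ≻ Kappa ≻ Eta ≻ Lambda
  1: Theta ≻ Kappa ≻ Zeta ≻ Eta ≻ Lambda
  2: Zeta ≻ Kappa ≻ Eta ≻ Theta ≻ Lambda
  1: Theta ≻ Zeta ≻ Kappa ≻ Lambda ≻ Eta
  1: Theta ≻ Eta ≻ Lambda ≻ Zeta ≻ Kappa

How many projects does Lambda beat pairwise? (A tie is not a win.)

0

Lambda against each rival (17 reviewers):
Lambda vs Theta: 2 to 15, Theta.
Lambda vs Zeta: Lambda preferred on 4+2+1 = 7 ballots; Zeta wins 10–7.
Lambda vs Eta: Eta, 10–7.
Lambda vs Kappa: Kappa, 14–3.
Lambda beats no one; loses to Theta, Zeta, Eta, Kappa — 0 pairwise wins.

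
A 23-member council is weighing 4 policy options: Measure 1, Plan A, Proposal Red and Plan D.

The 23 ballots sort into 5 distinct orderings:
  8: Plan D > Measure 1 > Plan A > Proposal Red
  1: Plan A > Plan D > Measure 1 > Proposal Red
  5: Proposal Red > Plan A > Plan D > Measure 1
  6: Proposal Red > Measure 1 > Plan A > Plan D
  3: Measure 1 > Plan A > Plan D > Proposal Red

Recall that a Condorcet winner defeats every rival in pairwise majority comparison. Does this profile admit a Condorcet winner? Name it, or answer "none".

none

Check each pair by majority over 23 ballots:
Measure 1 vs Plan A: 8+6+3 = 17 for Measure 1, 6 for Plan A — Measure 1 by 17–6.
Measure 1 vs Proposal Red: Measure 1 wins 12–11.
Measure 1 vs Plan D: Plan D wins 14–9.
Plan A vs Proposal Red: Plan A is ranked higher on 8+1+3 = 12 ballots, Proposal Red on 11. Plan A wins 12–11.
Plan A–Plan D: Plan A 15–8.
Proposal Red vs Plan D: 11 to 12, Plan D.
Every option loses at least once (Measure 1 loses to Plan D; Plan A loses to Measure 1; Proposal Red loses to Measure 1; Plan D loses to Plan A). The majority relation contains the cycle Measure 1 beats Plan A beats Plan D beats Measure 1, so there is no Condorcet winner.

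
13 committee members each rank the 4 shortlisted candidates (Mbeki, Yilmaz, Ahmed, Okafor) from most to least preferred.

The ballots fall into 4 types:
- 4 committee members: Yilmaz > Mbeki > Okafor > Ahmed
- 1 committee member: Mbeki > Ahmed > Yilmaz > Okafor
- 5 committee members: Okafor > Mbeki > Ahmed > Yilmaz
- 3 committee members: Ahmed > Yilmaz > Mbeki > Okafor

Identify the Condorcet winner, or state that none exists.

Check each pair by majority over 13 ballots:
Mbeki–Yilmaz: Yilmaz 7–6.
Mbeki vs Ahmed: Mbeki preferred on 4+1+5 = 10 ballots; Mbeki wins 10–3.
Mbeki–Okafor: Mbeki 8–5.
Yilmaz vs Ahmed: Ahmed wins 9–4.
Yilmaz vs Okafor: 8 to 5, Yilmaz.
Ahmed vs Okafor: 4 to 9, Okafor.
Each candidate drops at least one matchup (Mbeki loses to Yilmaz; Yilmaz loses to Ahmed; Ahmed loses to Mbeki; Okafor loses to Mbeki); the cycle Mbeki beats Ahmed beats Yilmaz beats Mbeki rules out a Condorcet winner.

none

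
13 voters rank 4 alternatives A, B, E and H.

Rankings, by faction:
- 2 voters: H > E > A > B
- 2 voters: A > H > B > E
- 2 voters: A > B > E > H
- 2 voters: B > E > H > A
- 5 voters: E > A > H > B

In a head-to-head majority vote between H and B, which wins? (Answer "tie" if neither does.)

H

Ballots ranking H above B: 2 + 2 + 5 = 9.
Ballots ranking B above H: 13 − 9 = 4.
H wins the head-to-head 9–4.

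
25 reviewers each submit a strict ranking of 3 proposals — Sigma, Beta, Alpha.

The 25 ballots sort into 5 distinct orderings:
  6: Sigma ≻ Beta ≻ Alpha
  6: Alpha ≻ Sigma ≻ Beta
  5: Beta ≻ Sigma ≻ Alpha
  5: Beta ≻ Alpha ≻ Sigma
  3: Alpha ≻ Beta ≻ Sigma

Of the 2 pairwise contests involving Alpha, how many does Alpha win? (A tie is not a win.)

1

Alpha against each rival (25 reviewers):
Alpha vs Sigma: 6+5+3 = 14 for Alpha, 11 for Sigma — Alpha by 14–11.
Alpha vs Beta: Alpha preferred on 6+3 = 9 ballots; Beta wins 16–9.
Alpha beats Sigma; loses to Beta — 1 pairwise win.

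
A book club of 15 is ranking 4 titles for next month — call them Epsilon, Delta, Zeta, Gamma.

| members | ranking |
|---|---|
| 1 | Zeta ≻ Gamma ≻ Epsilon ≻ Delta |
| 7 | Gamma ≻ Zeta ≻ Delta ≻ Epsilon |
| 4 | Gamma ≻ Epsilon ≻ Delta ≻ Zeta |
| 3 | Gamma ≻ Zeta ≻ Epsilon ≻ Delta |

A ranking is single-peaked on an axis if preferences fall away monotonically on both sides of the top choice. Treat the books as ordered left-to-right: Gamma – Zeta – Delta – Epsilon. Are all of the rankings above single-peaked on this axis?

no

Axis positions: Gamma=1, Zeta=2, Delta=3, Epsilon=4.
Type 1: ranking walks positions 2-1-4-3; Epsilon is ranked above Delta even though Delta lies between Epsilon and the peak Zeta on the axis — preferences dip and rise again. Not single-peaked.
Type 2 (peak Gamma at position 1): ranking walks positions 1-2-3-4, expanding outward from the peak — single-peaked.
Type 3: ranking walks positions 1-4-3-2; Epsilon is ranked above Zeta even though Zeta lies between Epsilon and the peak Gamma on the axis — preferences dip and rise again. Not single-peaked.
Type 4: ranking walks positions 1-2-4-3; Epsilon is ranked above Delta even though Delta lies between Epsilon and the peak Gamma on the axis — preferences dip and rise again. Not single-peaked.
Type 1 violates single-peakedness, so the profile is not single-peaked on this axis.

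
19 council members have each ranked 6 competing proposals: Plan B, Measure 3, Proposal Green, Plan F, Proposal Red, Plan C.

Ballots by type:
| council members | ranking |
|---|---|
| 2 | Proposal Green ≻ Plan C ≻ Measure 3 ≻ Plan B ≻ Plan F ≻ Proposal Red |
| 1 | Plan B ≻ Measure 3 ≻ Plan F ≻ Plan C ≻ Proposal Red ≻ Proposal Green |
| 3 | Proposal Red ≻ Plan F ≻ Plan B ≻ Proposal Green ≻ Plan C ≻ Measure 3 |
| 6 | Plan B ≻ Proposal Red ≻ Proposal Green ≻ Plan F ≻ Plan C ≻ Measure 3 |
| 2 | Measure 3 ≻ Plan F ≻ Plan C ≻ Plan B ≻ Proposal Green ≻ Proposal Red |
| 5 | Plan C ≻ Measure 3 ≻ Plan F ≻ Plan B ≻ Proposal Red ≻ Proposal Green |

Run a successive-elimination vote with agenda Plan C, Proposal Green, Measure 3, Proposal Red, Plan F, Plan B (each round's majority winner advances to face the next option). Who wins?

Plan F

Round 1: Plan C vs Proposal Green — 8–11, Proposal Green advances.
Round 2: Proposal Green vs Measure 3 — 11–8, Proposal Green advances.
Round 3: Proposal Green vs Proposal Red — 4–15, Proposal Red advances.
Round 4: Proposal Red vs Plan F — 9–10, Plan F advances.
Round 5: Plan F vs Plan B — 10–9, Plan F advances.
Plan F survives the agenda.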